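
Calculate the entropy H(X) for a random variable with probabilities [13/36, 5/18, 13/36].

H(X) = -Σ p(x) log₂ p(x)
  -13/36 × log₂(13/36) = 0.5306
  -5/18 × log₂(5/18) = 0.5133
  -13/36 × log₂(13/36) = 0.5306
H(X) = 1.5746 bits


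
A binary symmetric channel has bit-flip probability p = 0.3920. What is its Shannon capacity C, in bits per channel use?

For BSC with error probability p:
C = 1 - H(p) where H(p) is binary entropy
H(0.3920) = -0.3920 × log₂(0.3920) - 0.6080 × log₂(0.6080)
H(p) = 0.9661
C = 1 - 0.9661 = 0.0339 bits/use


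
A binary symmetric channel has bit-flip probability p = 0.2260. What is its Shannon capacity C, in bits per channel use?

For BSC with error probability p:
C = 1 - H(p) where H(p) is binary entropy
H(0.2260) = -0.2260 × log₂(0.2260) - 0.7740 × log₂(0.7740)
H(p) = 0.7710
C = 1 - 0.7710 = 0.2290 bits/use


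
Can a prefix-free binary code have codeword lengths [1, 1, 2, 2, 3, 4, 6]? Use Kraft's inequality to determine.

Kraft inequality: Σ 2^(-l_i) ≤ 1 for prefix-free code
Calculating: 2^(-1) + 2^(-1) + 2^(-2) + 2^(-2) + 2^(-3) + 2^(-4) + 2^(-6)
= 0.5 + 0.5 + 0.25 + 0.25 + 0.125 + 0.0625 + 0.015625
= 1.7031
Since 1.7031 > 1, prefix-free code does not exist


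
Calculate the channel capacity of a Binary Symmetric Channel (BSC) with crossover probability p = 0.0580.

For BSC with error probability p:
C = 1 - H(p) where H(p) is binary entropy
H(0.0580) = -0.0580 × log₂(0.0580) - 0.9420 × log₂(0.9420)
H(p) = 0.3195
C = 1 - 0.3195 = 0.6805 bits/use


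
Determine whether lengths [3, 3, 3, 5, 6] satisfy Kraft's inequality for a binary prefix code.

Kraft inequality: Σ 2^(-l_i) ≤ 1 for prefix-free code
Calculating: 2^(-3) + 2^(-3) + 2^(-3) + 2^(-5) + 2^(-6)
= 0.125 + 0.125 + 0.125 + 0.03125 + 0.015625
= 0.4219
Since 0.4219 ≤ 1, prefix-free code exists


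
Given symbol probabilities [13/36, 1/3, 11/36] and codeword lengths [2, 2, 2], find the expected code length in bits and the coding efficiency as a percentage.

Average length L = Σ p_i × l_i = 2.0000 bits
Entropy H = 1.5816 bits
Efficiency η = H/L × 100% = 79.08%


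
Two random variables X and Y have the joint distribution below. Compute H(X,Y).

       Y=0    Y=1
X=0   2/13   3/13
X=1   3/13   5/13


H(X,Y) = -Σ p(x,y) log₂ p(x,y)
  p(0,0)=2/13: -0.1538 × log₂(0.1538) = 0.4155
  p(0,1)=3/13: -0.2308 × log₂(0.2308) = 0.4882
  p(1,0)=3/13: -0.2308 × log₂(0.2308) = 0.4882
  p(1,1)=5/13: -0.3846 × log₂(0.3846) = 0.5302
H(X,Y) = 1.9220 bits


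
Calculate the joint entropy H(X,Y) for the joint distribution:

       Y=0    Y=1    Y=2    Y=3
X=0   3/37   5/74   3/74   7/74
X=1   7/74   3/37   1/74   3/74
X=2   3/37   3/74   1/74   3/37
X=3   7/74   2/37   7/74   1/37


H(X,Y) = -Σ p(x,y) log₂ p(x,y)
  p(0,0)=3/37: -0.0811 × log₂(0.0811) = 0.2939
  p(0,1)=5/74: -0.0676 × log₂(0.0676) = 0.2627
  p(0,2)=3/74: -0.0405 × log₂(0.0405) = 0.1875
  p(0,3)=7/74: -0.0946 × log₂(0.0946) = 0.3218
  p(1,0)=7/74: -0.0946 × log₂(0.0946) = 0.3218
  p(1,1)=3/37: -0.0811 × log₂(0.0811) = 0.2939
  p(1,2)=1/74: -0.0135 × log₂(0.0135) = 0.0839
  p(1,3)=3/74: -0.0405 × log₂(0.0405) = 0.1875
  p(2,0)=3/37: -0.0811 × log₂(0.0811) = 0.2939
  p(2,1)=3/74: -0.0405 × log₂(0.0405) = 0.1875
  p(2,2)=1/74: -0.0135 × log₂(0.0135) = 0.0839
  p(2,3)=3/37: -0.0811 × log₂(0.0811) = 0.2939
  p(3,0)=7/74: -0.0946 × log₂(0.0946) = 0.3218
  p(3,1)=2/37: -0.0541 × log₂(0.0541) = 0.2275
  p(3,2)=7/74: -0.0946 × log₂(0.0946) = 0.3218
  p(3,3)=1/37: -0.0270 × log₂(0.0270) = 0.1408
H(X,Y) = 3.8241 bits


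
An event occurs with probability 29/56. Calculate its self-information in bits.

Information content I(x) = -log₂(p(x))
I = -log₂(29/56) = -log₂(0.5179)
I = 0.9494 bits


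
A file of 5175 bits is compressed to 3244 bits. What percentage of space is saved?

Space savings = (1 - Compressed/Original) × 100%
= (1 - 3244/5175) × 100%
= 37.31%


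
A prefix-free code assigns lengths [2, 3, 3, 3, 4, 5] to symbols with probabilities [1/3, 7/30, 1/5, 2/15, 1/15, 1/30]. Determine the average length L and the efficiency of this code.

Average length L = Σ p_i × l_i = 2.8000 bits
Entropy H = 2.2942 bits
Efficiency η = H/L × 100% = 81.94%


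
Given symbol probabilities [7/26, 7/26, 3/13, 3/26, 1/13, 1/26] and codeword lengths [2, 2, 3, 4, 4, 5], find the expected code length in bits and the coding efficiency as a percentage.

Average length L = Σ p_i × l_i = 2.7308 bits
Entropy H = 2.3325 bits
Efficiency η = H/L × 100% = 85.41%


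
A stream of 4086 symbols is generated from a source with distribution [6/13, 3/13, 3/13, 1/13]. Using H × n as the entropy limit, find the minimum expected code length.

Entropy H = 1.7759 bits/symbol
Minimum bits = H × n = 1.7759 × 4086
= 7256.16 bits


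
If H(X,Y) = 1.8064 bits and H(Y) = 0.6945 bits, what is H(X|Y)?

Chain rule: H(X,Y) = H(X|Y) + H(Y)
H(X|Y) = H(X,Y) - H(Y) = 1.8064 - 0.6945 = 1.1119 bits


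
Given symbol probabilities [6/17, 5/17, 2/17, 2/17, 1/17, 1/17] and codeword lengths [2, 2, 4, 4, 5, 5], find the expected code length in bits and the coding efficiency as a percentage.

Average length L = Σ p_i × l_i = 2.8235 bits
Entropy H = 2.2569 bits
Efficiency η = H/L × 100% = 79.93%


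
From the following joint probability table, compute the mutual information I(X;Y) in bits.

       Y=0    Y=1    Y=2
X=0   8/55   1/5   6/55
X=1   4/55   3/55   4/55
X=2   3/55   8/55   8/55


H(X) = 1.5112, H(Y) = 1.5674, H(X,Y) = 3.0346
I(X;Y) = H(X) + H(Y) - H(X,Y) = 0.0440 bits


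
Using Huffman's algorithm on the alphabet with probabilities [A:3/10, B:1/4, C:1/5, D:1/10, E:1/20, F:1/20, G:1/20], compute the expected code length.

Huffman tree construction:
Combine smallest probabilities repeatedly
Resulting codes:
  A: 11 (length 2)
  B: 01 (length 2)
  C: 00 (length 2)
  D: 1011 (length 4)
  E: 1000 (length 4)
  F: 1001 (length 4)
  G: 1010 (length 4)
Average length = Σ p(s) × length(s) = 2.5000 bits


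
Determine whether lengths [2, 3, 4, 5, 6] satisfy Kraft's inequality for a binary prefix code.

Kraft inequality: Σ 2^(-l_i) ≤ 1 for prefix-free code
Calculating: 2^(-2) + 2^(-3) + 2^(-4) + 2^(-5) + 2^(-6)
= 0.25 + 0.125 + 0.0625 + 0.03125 + 0.015625
= 0.4844
Since 0.4844 ≤ 1, prefix-free code exists


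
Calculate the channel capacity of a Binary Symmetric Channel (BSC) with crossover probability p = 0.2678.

For BSC with error probability p:
C = 1 - H(p) where H(p) is binary entropy
H(0.2678) = -0.2678 × log₂(0.2678) - 0.7322 × log₂(0.7322)
H(p) = 0.8383
C = 1 - 0.8383 = 0.1617 bits/use


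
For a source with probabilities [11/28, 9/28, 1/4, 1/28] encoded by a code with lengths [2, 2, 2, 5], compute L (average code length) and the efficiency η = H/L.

Average length L = Σ p_i × l_i = 2.1071 bits
Entropy H = 1.7275 bits
Efficiency η = H/L × 100% = 81.99%


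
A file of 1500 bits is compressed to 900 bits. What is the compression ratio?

Compression ratio = Original / Compressed
= 1500 / 900 = 1.67:1


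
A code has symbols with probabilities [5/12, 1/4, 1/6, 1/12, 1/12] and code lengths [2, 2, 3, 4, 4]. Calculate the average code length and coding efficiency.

Average length L = Σ p_i × l_i = 2.5000 bits
Entropy H = 2.0546 bits
Efficiency η = H/L × 100% = 82.18%


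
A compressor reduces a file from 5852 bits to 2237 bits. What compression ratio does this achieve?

Compression ratio = Original / Compressed
= 5852 / 2237 = 2.62:1


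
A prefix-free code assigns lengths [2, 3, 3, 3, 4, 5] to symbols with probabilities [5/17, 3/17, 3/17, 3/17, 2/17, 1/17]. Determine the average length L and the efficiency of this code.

Average length L = Σ p_i × l_i = 2.9412 bits
Entropy H = 2.4478 bits
Efficiency η = H/L × 100% = 83.23%


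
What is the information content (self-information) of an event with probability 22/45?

Information content I(x) = -log₂(p(x))
I = -log₂(22/45) = -log₂(0.4889)
I = 1.0324 bits


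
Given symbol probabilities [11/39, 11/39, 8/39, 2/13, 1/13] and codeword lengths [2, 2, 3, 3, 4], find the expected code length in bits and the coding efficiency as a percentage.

Average length L = Σ p_i × l_i = 2.5128 bits
Entropy H = 2.1989 bits
Efficiency η = H/L × 100% = 87.51%


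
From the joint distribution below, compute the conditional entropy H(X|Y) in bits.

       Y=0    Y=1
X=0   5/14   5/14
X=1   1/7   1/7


H(X|Y) = Σ_y p(y) H(X|Y=y)
  p(Y=0) = 1/2, H(X|Y=0) = 0.8631
  p(Y=1) = 1/2, H(X|Y=1) = 0.8631
H(X|Y) = 0.5000×0.8631 + 0.5000×0.8631 = 0.8631 bits


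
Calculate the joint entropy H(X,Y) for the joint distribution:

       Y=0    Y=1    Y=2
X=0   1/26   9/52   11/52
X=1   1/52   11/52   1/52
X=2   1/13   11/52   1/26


H(X,Y) = -Σ p(x,y) log₂ p(x,y)
  p(0,0)=1/26: -0.0385 × log₂(0.0385) = 0.1808
  p(0,1)=9/52: -0.1731 × log₂(0.1731) = 0.4380
  p(0,2)=11/52: -0.2115 × log₂(0.2115) = 0.4741
  p(1,0)=1/52: -0.0192 × log₂(0.0192) = 0.1096
  p(1,1)=11/52: -0.2115 × log₂(0.2115) = 0.4741
  p(1,2)=1/52: -0.0192 × log₂(0.0192) = 0.1096
  p(2,0)=1/13: -0.0769 × log₂(0.0769) = 0.2846
  p(2,1)=11/52: -0.2115 × log₂(0.2115) = 0.4741
  p(2,2)=1/26: -0.0385 × log₂(0.0385) = 0.1808
H(X,Y) = 2.7256 bits


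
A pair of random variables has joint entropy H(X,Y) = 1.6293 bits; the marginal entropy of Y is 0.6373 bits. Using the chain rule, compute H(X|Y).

Chain rule: H(X,Y) = H(X|Y) + H(Y)
H(X|Y) = H(X,Y) - H(Y) = 1.6293 - 0.6373 = 0.992 bits


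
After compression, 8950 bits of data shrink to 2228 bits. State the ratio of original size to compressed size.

Compression ratio = Original / Compressed
= 8950 / 2228 = 4.02:1


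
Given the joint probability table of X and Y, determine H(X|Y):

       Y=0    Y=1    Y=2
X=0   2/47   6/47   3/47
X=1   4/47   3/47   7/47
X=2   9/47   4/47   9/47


H(X|Y) = Σ_y p(y) H(X|Y=y)
  p(Y=0) = 15/47, H(X|Y=0) = 1.3383
  p(Y=1) = 13/47, H(X|Y=1) = 1.5262
  p(Y=2) = 19/47, H(X|Y=2) = 1.4618
H(X|Y) = 0.3191×1.3383 + 0.2766×1.5262 + 0.4043×1.4618 = 1.4402 bits


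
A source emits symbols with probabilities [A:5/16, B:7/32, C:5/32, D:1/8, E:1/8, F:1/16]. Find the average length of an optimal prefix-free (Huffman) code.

Huffman tree construction:
Combine smallest probabilities repeatedly
Resulting codes:
  A: 11 (length 2)
  B: 01 (length 2)
  C: 101 (length 3)
  D: 001 (length 3)
  E: 100 (length 3)
  F: 000 (length 3)
Average length = Σ p(s) × length(s) = 2.4688 bits


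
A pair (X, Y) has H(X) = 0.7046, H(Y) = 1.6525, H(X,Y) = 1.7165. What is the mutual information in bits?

I(X;Y) = H(X) + H(Y) - H(X,Y)
I(X;Y) = 0.7046 + 1.6525 - 1.7165 = 0.6406 bits


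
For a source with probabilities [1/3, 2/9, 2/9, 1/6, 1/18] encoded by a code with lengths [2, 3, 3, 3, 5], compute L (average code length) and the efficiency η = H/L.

Average length L = Σ p_i × l_i = 2.7778 bits
Entropy H = 2.1552 bits
Efficiency η = H/L × 100% = 77.59%


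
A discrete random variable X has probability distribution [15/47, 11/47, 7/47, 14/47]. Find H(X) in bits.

H(X) = -Σ p(x) log₂ p(x)
  -15/47 × log₂(15/47) = 0.5259
  -11/47 × log₂(11/47) = 0.4904
  -7/47 × log₂(7/47) = 0.4092
  -14/47 × log₂(14/47) = 0.5205
H(X) = 1.9458 bits


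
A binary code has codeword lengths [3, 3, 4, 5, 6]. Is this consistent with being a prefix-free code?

Kraft inequality: Σ 2^(-l_i) ≤ 1 for prefix-free code
Calculating: 2^(-3) + 2^(-3) + 2^(-4) + 2^(-5) + 2^(-6)
= 0.125 + 0.125 + 0.0625 + 0.03125 + 0.015625
= 0.3594
Since 0.3594 ≤ 1, prefix-free code exists


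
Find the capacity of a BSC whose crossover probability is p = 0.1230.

For BSC with error probability p:
C = 1 - H(p) where H(p) is binary entropy
H(0.1230) = -0.1230 × log₂(0.1230) - 0.8770 × log₂(0.8770)
H(p) = 0.5379
C = 1 - 0.5379 = 0.4621 bits/use


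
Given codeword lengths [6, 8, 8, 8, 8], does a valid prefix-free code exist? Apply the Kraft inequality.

Kraft inequality: Σ 2^(-l_i) ≤ 1 for prefix-free code
Calculating: 2^(-6) + 2^(-8) + 2^(-8) + 2^(-8) + 2^(-8)
= 0.015625 + 0.00390625 + 0.00390625 + 0.00390625 + 0.00390625
= 0.0312
Since 0.0312 ≤ 1, prefix-free code exists


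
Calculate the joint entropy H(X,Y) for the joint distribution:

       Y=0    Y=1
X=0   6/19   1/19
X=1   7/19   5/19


H(X,Y) = -Σ p(x,y) log₂ p(x,y)
  p(0,0)=6/19: -0.3158 × log₂(0.3158) = 0.5251
  p(0,1)=1/19: -0.0526 × log₂(0.0526) = 0.2236
  p(1,0)=7/19: -0.3684 × log₂(0.3684) = 0.5307
  p(1,1)=5/19: -0.2632 × log₂(0.2632) = 0.5068
H(X,Y) = 1.7863 bits


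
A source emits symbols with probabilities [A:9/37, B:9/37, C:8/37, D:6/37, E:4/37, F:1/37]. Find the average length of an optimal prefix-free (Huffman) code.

Huffman tree construction:
Combine smallest probabilities repeatedly
Resulting codes:
  A: 01 (length 2)
  B: 10 (length 2)
  C: 00 (length 2)
  D: 111 (length 3)
  E: 1101 (length 4)
  F: 1100 (length 4)
Average length = Σ p(s) × length(s) = 2.4324 bits


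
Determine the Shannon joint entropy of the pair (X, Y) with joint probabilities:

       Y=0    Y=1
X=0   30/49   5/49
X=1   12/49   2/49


H(X,Y) = -Σ p(x,y) log₂ p(x,y)
  p(0,0)=30/49: -0.6122 × log₂(0.6122) = 0.4334
  p(0,1)=5/49: -0.1020 × log₂(0.1020) = 0.3360
  p(1,0)=12/49: -0.2449 × log₂(0.2449) = 0.4971
  p(1,1)=2/49: -0.0408 × log₂(0.0408) = 0.1884
H(X,Y) = 1.4548 bits


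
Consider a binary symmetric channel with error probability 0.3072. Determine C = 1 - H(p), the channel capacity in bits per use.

For BSC with error probability p:
C = 1 - H(p) where H(p) is binary entropy
H(0.3072) = -0.3072 × log₂(0.3072) - 0.6928 × log₂(0.6928)
H(p) = 0.8899
C = 1 - 0.8899 = 0.1101 bits/use


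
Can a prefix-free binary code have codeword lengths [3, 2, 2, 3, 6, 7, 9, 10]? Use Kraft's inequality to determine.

Kraft inequality: Σ 2^(-l_i) ≤ 1 for prefix-free code
Calculating: 2^(-3) + 2^(-2) + 2^(-2) + 2^(-3) + 2^(-6) + 2^(-7) + 2^(-9) + 2^(-10)
= 0.125 + 0.25 + 0.25 + 0.125 + 0.015625 + 0.0078125 + 0.001953125 + 0.0009765625
= 0.7764
Since 0.7764 ≤ 1, prefix-free code exists


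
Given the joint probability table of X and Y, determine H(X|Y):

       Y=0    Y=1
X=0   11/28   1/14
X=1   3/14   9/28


H(X|Y) = Σ_y p(y) H(X|Y=y)
  p(Y=0) = 17/28, H(X|Y=0) = 0.9367
  p(Y=1) = 11/28, H(X|Y=1) = 0.6840
H(X|Y) = 0.6071×0.9367 + 0.3929×0.6840 = 0.8374 bits


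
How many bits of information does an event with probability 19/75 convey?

Information content I(x) = -log₂(p(x))
I = -log₂(19/75) = -log₂(0.2533)
I = 1.9809 bits


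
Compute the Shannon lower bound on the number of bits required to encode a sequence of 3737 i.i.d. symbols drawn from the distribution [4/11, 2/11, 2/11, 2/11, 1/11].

Entropy H = 2.1867 bits/symbol
Minimum bits = H × n = 2.1867 × 3737
= 8171.71 bits


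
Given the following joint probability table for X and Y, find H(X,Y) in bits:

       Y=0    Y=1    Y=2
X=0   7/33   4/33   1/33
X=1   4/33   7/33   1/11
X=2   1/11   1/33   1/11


H(X,Y) = -Σ p(x,y) log₂ p(x,y)
  p(0,0)=7/33: -0.2121 × log₂(0.2121) = 0.4745
  p(0,1)=4/33: -0.1212 × log₂(0.1212) = 0.3690
  p(0,2)=1/33: -0.0303 × log₂(0.0303) = 0.1529
  p(1,0)=4/33: -0.1212 × log₂(0.1212) = 0.3690
  p(1,1)=7/33: -0.2121 × log₂(0.2121) = 0.4745
  p(1,2)=1/11: -0.0909 × log₂(0.0909) = 0.3145
  p(2,0)=1/11: -0.0909 × log₂(0.0909) = 0.3145
  p(2,1)=1/33: -0.0303 × log₂(0.0303) = 0.1529
  p(2,2)=1/11: -0.0909 × log₂(0.0909) = 0.3145
H(X,Y) = 2.9363 bits


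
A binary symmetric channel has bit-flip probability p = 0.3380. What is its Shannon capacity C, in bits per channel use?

For BSC with error probability p:
C = 1 - H(p) where H(p) is binary entropy
H(0.3380) = -0.3380 × log₂(0.3380) - 0.6620 × log₂(0.6620)
H(p) = 0.9229
C = 1 - 0.9229 = 0.0771 bits/use


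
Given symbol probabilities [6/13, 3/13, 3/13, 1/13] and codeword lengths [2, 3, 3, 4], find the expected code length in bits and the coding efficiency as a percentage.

Average length L = Σ p_i × l_i = 2.6154 bits
Entropy H = 1.7759 bits
Efficiency η = H/L × 100% = 67.90%


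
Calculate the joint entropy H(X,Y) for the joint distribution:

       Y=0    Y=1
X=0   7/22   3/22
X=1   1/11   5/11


H(X,Y) = -Σ p(x,y) log₂ p(x,y)
  p(0,0)=7/22: -0.3182 × log₂(0.3182) = 0.5257
  p(0,1)=3/22: -0.1364 × log₂(0.1364) = 0.3920
  p(1,0)=1/11: -0.0909 × log₂(0.0909) = 0.3145
  p(1,1)=5/11: -0.4545 × log₂(0.4545) = 0.5170
H(X,Y) = 1.7492 bits


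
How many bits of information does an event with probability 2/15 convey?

Information content I(x) = -log₂(p(x))
I = -log₂(2/15) = -log₂(0.1333)
I = 2.9069 bits


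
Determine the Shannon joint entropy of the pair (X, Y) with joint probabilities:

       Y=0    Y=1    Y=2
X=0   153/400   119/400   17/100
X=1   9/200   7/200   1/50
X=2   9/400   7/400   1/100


H(X,Y) = -Σ p(x,y) log₂ p(x,y)
  p(0,0)=153/400: -0.3825 × log₂(0.3825) = 0.5303
  p(0,1)=119/400: -0.2975 × log₂(0.2975) = 0.5203
  p(0,2)=17/100: -0.1700 × log₂(0.1700) = 0.4346
  p(1,0)=9/200: -0.0450 × log₂(0.0450) = 0.2013
  p(1,1)=7/200: -0.0350 × log₂(0.0350) = 0.1693
  p(1,2)=1/50: -0.0200 × log₂(0.0200) = 0.1129
  p(2,0)=9/400: -0.0225 × log₂(0.0225) = 0.1232
  p(2,1)=7/400: -0.0175 × log₂(0.0175) = 0.1021
  p(2,2)=1/100: -0.0100 × log₂(0.0100) = 0.0664
H(X,Y) = 2.2605 bits


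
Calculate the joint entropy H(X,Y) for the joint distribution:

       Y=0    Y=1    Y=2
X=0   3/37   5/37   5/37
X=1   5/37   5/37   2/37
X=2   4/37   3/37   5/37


H(X,Y) = -Σ p(x,y) log₂ p(x,y)
  p(0,0)=3/37: -0.0811 × log₂(0.0811) = 0.2939
  p(0,1)=5/37: -0.1351 × log₂(0.1351) = 0.3902
  p(0,2)=5/37: -0.1351 × log₂(0.1351) = 0.3902
  p(1,0)=5/37: -0.1351 × log₂(0.1351) = 0.3902
  p(1,1)=5/37: -0.1351 × log₂(0.1351) = 0.3902
  p(1,2)=2/37: -0.0541 × log₂(0.0541) = 0.2275
  p(2,0)=4/37: -0.1081 × log₂(0.1081) = 0.3470
  p(2,1)=3/37: -0.0811 × log₂(0.0811) = 0.2939
  p(2,2)=5/37: -0.1351 × log₂(0.1351) = 0.3902
H(X,Y) = 3.1133 bits


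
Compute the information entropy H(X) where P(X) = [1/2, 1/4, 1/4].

H(X) = -Σ p(x) log₂ p(x)
  -1/2 × log₂(1/2) = 0.5000
  -1/4 × log₂(1/4) = 0.5000
  -1/4 × log₂(1/4) = 0.5000
H(X) = 1.5000 bits


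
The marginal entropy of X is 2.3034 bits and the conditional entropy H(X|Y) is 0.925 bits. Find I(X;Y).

I(X;Y) = H(X) - H(X|Y)
I(X;Y) = 2.3034 - 0.925 = 1.3784 bits


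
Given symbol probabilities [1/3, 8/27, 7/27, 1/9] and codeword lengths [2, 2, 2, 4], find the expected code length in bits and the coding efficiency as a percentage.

Average length L = Σ p_i × l_i = 2.2222 bits
Entropy H = 1.9054 bits
Efficiency η = H/L × 100% = 85.74%


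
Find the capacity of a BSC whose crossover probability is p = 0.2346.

For BSC with error probability p:
C = 1 - H(p) where H(p) is binary entropy
H(0.2346) = -0.2346 × log₂(0.2346) - 0.7654 × log₂(0.7654)
H(p) = 0.7859
C = 1 - 0.7859 = 0.2141 bits/use


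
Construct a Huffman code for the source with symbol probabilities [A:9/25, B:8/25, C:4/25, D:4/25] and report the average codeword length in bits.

Huffman tree construction:
Combine smallest probabilities repeatedly
Resulting codes:
  A: 0 (length 1)
  B: 10 (length 2)
  C: 110 (length 3)
  D: 111 (length 3)
Average length = Σ p(s) × length(s) = 1.9600 bits


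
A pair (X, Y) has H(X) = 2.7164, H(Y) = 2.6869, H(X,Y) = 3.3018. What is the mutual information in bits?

I(X;Y) = H(X) + H(Y) - H(X,Y)
I(X;Y) = 2.7164 + 2.6869 - 3.3018 = 2.1015 bits


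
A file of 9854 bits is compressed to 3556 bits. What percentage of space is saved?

Space savings = (1 - Compressed/Original) × 100%
= (1 - 3556/9854) × 100%
= 63.91%


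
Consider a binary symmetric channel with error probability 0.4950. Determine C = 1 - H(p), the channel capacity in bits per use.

For BSC with error probability p:
C = 1 - H(p) where H(p) is binary entropy
H(0.4950) = -0.4950 × log₂(0.4950) - 0.5050 × log₂(0.5050)
H(p) = 0.9999
C = 1 - 0.9999 = 0.0001 bits/use


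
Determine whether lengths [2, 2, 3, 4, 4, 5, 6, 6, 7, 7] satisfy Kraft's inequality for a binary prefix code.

Kraft inequality: Σ 2^(-l_i) ≤ 1 for prefix-free code
Calculating: 2^(-2) + 2^(-2) + 2^(-3) + 2^(-4) + 2^(-4) + 2^(-5) + 2^(-6) + 2^(-6) + 2^(-7) + 2^(-7)
= 0.25 + 0.25 + 0.125 + 0.0625 + 0.0625 + 0.03125 + 0.015625 + 0.015625 + 0.0078125 + 0.0078125
= 0.8281
Since 0.8281 ≤ 1, prefix-free code exists


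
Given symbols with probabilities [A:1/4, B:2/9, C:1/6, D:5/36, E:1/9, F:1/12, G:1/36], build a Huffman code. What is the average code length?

Huffman tree construction:
Combine smallest probabilities repeatedly
Resulting codes:
  A: 10 (length 2)
  B: 00 (length 2)
  C: 111 (length 3)
  D: 110 (length 3)
  E: 010 (length 3)
  F: 0111 (length 4)
  G: 0110 (length 4)
Average length = Σ p(s) × length(s) = 2.6389 bits


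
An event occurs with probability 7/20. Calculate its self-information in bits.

Information content I(x) = -log₂(p(x))
I = -log₂(7/20) = -log₂(0.3500)
I = 1.5146 bits


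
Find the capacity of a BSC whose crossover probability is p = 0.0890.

For BSC with error probability p:
C = 1 - H(p) where H(p) is binary entropy
H(0.0890) = -0.0890 × log₂(0.0890) - 0.9110 × log₂(0.9110)
H(p) = 0.4331
C = 1 - 0.4331 = 0.5669 bits/use


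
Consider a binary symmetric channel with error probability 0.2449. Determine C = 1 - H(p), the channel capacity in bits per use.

For BSC with error probability p:
C = 1 - H(p) where H(p) is binary entropy
H(0.2449) = -0.2449 × log₂(0.2449) - 0.7551 × log₂(0.7551)
H(p) = 0.8031
C = 1 - 0.8031 = 0.1969 bits/use


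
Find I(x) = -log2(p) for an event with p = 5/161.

Information content I(x) = -log₂(p(x))
I = -log₂(5/161) = -log₂(0.0311)
I = 5.0090 bits


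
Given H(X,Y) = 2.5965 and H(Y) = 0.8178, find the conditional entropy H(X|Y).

Chain rule: H(X,Y) = H(X|Y) + H(Y)
H(X|Y) = H(X,Y) - H(Y) = 2.5965 - 0.8178 = 1.7787 bits


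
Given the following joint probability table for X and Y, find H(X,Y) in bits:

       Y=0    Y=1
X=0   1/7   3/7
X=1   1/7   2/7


H(X,Y) = -Σ p(x,y) log₂ p(x,y)
  p(0,0)=1/7: -0.1429 × log₂(0.1429) = 0.4011
  p(0,1)=3/7: -0.4286 × log₂(0.4286) = 0.5239
  p(1,0)=1/7: -0.1429 × log₂(0.1429) = 0.4011
  p(1,1)=2/7: -0.2857 × log₂(0.2857) = 0.5164
H(X,Y) = 1.8424 bits


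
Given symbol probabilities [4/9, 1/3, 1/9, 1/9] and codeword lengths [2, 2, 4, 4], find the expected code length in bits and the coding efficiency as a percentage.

Average length L = Σ p_i × l_i = 2.4444 bits
Entropy H = 1.7527 bits
Efficiency η = H/L × 100% = 71.70%


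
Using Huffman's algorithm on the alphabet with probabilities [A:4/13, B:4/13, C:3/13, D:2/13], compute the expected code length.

Huffman tree construction:
Combine smallest probabilities repeatedly
Resulting codes:
  A: 10 (length 2)
  B: 11 (length 2)
  C: 01 (length 2)
  D: 00 (length 2)
Average length = Σ p(s) × length(s) = 2.0000 bits


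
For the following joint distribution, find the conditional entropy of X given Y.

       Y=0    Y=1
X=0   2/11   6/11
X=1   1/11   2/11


H(X|Y) = Σ_y p(y) H(X|Y=y)
  p(Y=0) = 3/11, H(X|Y=0) = 0.9183
  p(Y=1) = 8/11, H(X|Y=1) = 0.8113
H(X|Y) = 0.2727×0.9183 + 0.7273×0.8113 = 0.8405 bits


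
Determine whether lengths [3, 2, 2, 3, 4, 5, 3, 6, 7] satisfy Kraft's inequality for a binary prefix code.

Kraft inequality: Σ 2^(-l_i) ≤ 1 for prefix-free code
Calculating: 2^(-3) + 2^(-2) + 2^(-2) + 2^(-3) + 2^(-4) + 2^(-5) + 2^(-3) + 2^(-6) + 2^(-7)
= 0.125 + 0.25 + 0.25 + 0.125 + 0.0625 + 0.03125 + 0.125 + 0.015625 + 0.0078125
= 0.9922
Since 0.9922 ≤ 1, prefix-free code exists


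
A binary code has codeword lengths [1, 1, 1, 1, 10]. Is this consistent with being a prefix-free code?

Kraft inequality: Σ 2^(-l_i) ≤ 1 for prefix-free code
Calculating: 2^(-1) + 2^(-1) + 2^(-1) + 2^(-1) + 2^(-10)
= 0.5 + 0.5 + 0.5 + 0.5 + 0.0009765625
= 2.0010
Since 2.0010 > 1, prefix-free code does not exist


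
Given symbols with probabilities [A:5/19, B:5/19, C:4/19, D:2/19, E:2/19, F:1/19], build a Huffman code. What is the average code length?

Huffman tree construction:
Combine smallest probabilities repeatedly
Resulting codes:
  A: 01 (length 2)
  B: 10 (length 2)
  C: 00 (length 2)
  D: 1111 (length 4)
  E: 110 (length 3)
  F: 1110 (length 4)
Average length = Σ p(s) × length(s) = 2.4211 bits


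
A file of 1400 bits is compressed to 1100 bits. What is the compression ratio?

Compression ratio = Original / Compressed
= 1400 / 1100 = 1.27:1


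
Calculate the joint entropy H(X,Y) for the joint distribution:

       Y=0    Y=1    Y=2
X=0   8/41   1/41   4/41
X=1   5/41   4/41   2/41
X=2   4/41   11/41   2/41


H(X,Y) = -Σ p(x,y) log₂ p(x,y)
  p(0,0)=8/41: -0.1951 × log₂(0.1951) = 0.4600
  p(0,1)=1/41: -0.0244 × log₂(0.0244) = 0.1307
  p(0,2)=4/41: -0.0976 × log₂(0.0976) = 0.3276
  p(1,0)=5/41: -0.1220 × log₂(0.1220) = 0.3702
  p(1,1)=4/41: -0.0976 × log₂(0.0976) = 0.3276
  p(1,2)=2/41: -0.0488 × log₂(0.0488) = 0.2126
  p(2,0)=4/41: -0.0976 × log₂(0.0976) = 0.3276
  p(2,1)=11/41: -0.2683 × log₂(0.2683) = 0.5093
  p(2,2)=2/41: -0.0488 × log₂(0.0488) = 0.2126
H(X,Y) = 2.8780 bits


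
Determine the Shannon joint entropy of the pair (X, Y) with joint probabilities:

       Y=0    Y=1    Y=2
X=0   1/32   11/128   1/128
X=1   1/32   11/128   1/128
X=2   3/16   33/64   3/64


H(X,Y) = -Σ p(x,y) log₂ p(x,y)
  p(0,0)=1/32: -0.0312 × log₂(0.0312) = 0.1562
  p(0,1)=11/128: -0.0859 × log₂(0.0859) = 0.3043
  p(0,2)=1/128: -0.0078 × log₂(0.0078) = 0.0547
  p(1,0)=1/32: -0.0312 × log₂(0.0312) = 0.1562
  p(1,1)=11/128: -0.0859 × log₂(0.0859) = 0.3043
  p(1,2)=1/128: -0.0078 × log₂(0.0078) = 0.0547
  p(2,0)=3/16: -0.1875 × log₂(0.1875) = 0.4528
  p(2,1)=33/64: -0.5156 × log₂(0.5156) = 0.4927
  p(2,2)=3/64: -0.0469 × log₂(0.0469) = 0.2070
H(X,Y) = 2.1829 bits


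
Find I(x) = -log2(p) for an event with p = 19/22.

Information content I(x) = -log₂(p(x))
I = -log₂(19/22) = -log₂(0.8636)
I = 0.2115 bits


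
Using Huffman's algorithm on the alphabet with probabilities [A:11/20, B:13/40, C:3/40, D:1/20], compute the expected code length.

Huffman tree construction:
Combine smallest probabilities repeatedly
Resulting codes:
  A: 1 (length 1)
  B: 01 (length 2)
  C: 001 (length 3)
  D: 000 (length 3)
Average length = Σ p(s) × length(s) = 1.5750 bits


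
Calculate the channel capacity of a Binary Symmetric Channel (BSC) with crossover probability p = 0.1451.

For BSC with error probability p:
C = 1 - H(p) where H(p) is binary entropy
H(0.1451) = -0.1451 × log₂(0.1451) - 0.8549 × log₂(0.8549)
H(p) = 0.5974
C = 1 - 0.5974 = 0.4026 bits/use


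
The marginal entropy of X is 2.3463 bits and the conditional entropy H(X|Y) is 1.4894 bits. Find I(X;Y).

I(X;Y) = H(X) - H(X|Y)
I(X;Y) = 2.3463 - 1.4894 = 0.8569 bits


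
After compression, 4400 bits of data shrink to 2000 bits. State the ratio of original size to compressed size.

Compression ratio = Original / Compressed
= 4400 / 2000 = 2.20:1


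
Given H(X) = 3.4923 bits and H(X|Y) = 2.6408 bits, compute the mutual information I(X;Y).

I(X;Y) = H(X) - H(X|Y)
I(X;Y) = 3.4923 - 2.6408 = 0.8515 bits


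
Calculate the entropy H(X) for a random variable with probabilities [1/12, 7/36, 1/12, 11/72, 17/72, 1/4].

H(X) = -Σ p(x) log₂ p(x)
  -1/12 × log₂(1/12) = 0.2987
  -7/36 × log₂(7/36) = 0.4594
  -1/12 × log₂(1/12) = 0.2987
  -11/72 × log₂(11/72) = 0.4141
  -17/72 × log₂(17/72) = 0.4917
  -1/4 × log₂(1/4) = 0.5000
H(X) = 2.4627 bits


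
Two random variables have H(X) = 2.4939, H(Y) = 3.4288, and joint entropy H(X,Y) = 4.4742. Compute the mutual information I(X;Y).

I(X;Y) = H(X) + H(Y) - H(X,Y)
I(X;Y) = 2.4939 + 3.4288 - 4.4742 = 1.4485 bits


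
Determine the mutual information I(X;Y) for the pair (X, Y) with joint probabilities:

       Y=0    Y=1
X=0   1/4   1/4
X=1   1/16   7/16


H(X) = 1.0000, H(Y) = 0.8960, H(X,Y) = 1.7718
I(X;Y) = H(X) + H(Y) - H(X,Y) = 0.1243 bits


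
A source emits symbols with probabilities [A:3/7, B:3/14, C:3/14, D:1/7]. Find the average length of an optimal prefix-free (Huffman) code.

Huffman tree construction:
Combine smallest probabilities repeatedly
Resulting codes:
  A: 0 (length 1)
  B: 111 (length 3)
  C: 10 (length 2)
  D: 110 (length 3)
Average length = Σ p(s) × length(s) = 1.9286 bits


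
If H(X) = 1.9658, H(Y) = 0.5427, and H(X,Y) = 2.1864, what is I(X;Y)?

I(X;Y) = H(X) + H(Y) - H(X,Y)
I(X;Y) = 1.9658 + 0.5427 - 2.1864 = 0.3221 bits


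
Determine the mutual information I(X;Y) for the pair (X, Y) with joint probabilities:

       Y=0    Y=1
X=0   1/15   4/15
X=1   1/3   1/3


H(X) = 0.9183, H(Y) = 0.9710, H(X,Y) = 1.8256
I(X;Y) = H(X) + H(Y) - H(X,Y) = 0.0636 bits


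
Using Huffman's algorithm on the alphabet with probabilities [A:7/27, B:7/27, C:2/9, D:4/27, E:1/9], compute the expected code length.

Huffman tree construction:
Combine smallest probabilities repeatedly
Resulting codes:
  A: 01 (length 2)
  B: 10 (length 2)
  C: 00 (length 2)
  D: 111 (length 3)
  E: 110 (length 3)
Average length = Σ p(s) × length(s) = 2.2593 bits


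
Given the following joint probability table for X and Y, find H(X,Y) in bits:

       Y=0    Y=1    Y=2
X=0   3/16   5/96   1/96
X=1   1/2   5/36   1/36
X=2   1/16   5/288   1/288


H(X,Y) = -Σ p(x,y) log₂ p(x,y)
  p(0,0)=3/16: -0.1875 × log₂(0.1875) = 0.4528
  p(0,1)=5/96: -0.0521 × log₂(0.0521) = 0.2220
  p(0,2)=1/96: -0.0104 × log₂(0.0104) = 0.0686
  p(1,0)=1/2: -0.5000 × log₂(0.5000) = 0.5000
  p(1,1)=5/36: -0.1389 × log₂(0.1389) = 0.3956
  p(1,2)=1/36: -0.0278 × log₂(0.0278) = 0.1436
  p(2,0)=1/16: -0.0625 × log₂(0.0625) = 0.2500
  p(2,1)=5/288: -0.0174 × log₂(0.0174) = 0.1015
  p(2,2)=1/288: -0.0035 × log₂(0.0035) = 0.0284
H(X,Y) = 2.1625 bits


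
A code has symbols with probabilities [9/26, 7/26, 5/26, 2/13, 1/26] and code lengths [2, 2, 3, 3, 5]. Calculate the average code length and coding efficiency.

Average length L = Σ p_i × l_i = 2.4615 bits
Entropy H = 2.0931 bits
Efficiency η = H/L × 100% = 85.03%


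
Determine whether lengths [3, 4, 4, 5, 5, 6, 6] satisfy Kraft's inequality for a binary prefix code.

Kraft inequality: Σ 2^(-l_i) ≤ 1 for prefix-free code
Calculating: 2^(-3) + 2^(-4) + 2^(-4) + 2^(-5) + 2^(-5) + 2^(-6) + 2^(-6)
= 0.125 + 0.0625 + 0.0625 + 0.03125 + 0.03125 + 0.015625 + 0.015625
= 0.3438
Since 0.3438 ≤ 1, prefix-free code exists


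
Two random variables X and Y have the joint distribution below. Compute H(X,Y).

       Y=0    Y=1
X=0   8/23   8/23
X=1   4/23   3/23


H(X,Y) = -Σ p(x,y) log₂ p(x,y)
  p(0,0)=8/23: -0.3478 × log₂(0.3478) = 0.5299
  p(0,1)=8/23: -0.3478 × log₂(0.3478) = 0.5299
  p(1,0)=4/23: -0.1739 × log₂(0.1739) = 0.4389
  p(1,1)=3/23: -0.1304 × log₂(0.1304) = 0.3833
H(X,Y) = 1.8820 bits


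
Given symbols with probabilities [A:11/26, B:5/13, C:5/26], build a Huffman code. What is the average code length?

Huffman tree construction:
Combine smallest probabilities repeatedly
Resulting codes:
  A: 0 (length 1)
  B: 11 (length 2)
  C: 10 (length 2)
Average length = Σ p(s) × length(s) = 1.5769 bits


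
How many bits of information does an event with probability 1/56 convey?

Information content I(x) = -log₂(p(x))
I = -log₂(1/56) = -log₂(0.0179)
I = 5.8074 bits


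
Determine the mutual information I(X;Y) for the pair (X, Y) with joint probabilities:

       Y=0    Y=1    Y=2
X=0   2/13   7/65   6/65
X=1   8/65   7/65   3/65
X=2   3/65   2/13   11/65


H(X) = 1.5741, H(Y) = 1.5806, H(X,Y) = 3.0560
I(X;Y) = H(X) + H(Y) - H(X,Y) = 0.0987 bits


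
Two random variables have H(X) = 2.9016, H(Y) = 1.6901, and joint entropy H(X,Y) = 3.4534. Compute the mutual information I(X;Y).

I(X;Y) = H(X) + H(Y) - H(X,Y)
I(X;Y) = 2.9016 + 1.6901 - 3.4534 = 1.1383 bits


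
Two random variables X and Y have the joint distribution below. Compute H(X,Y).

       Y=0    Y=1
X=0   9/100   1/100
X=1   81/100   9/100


H(X,Y) = -Σ p(x,y) log₂ p(x,y)
  p(0,0)=9/100: -0.0900 × log₂(0.0900) = 0.3127
  p(0,1)=1/100: -0.0100 × log₂(0.0100) = 0.0664
  p(1,0)=81/100: -0.8100 × log₂(0.8100) = 0.2462
  p(1,1)=9/100: -0.0900 × log₂(0.0900) = 0.3127
H(X,Y) = 0.9380 bits


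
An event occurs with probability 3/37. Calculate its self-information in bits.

Information content I(x) = -log₂(p(x))
I = -log₂(3/37) = -log₂(0.0811)
I = 3.6245 bits


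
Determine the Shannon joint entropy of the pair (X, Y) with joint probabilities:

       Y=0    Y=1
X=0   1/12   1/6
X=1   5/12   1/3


H(X,Y) = -Σ p(x,y) log₂ p(x,y)
  p(0,0)=1/12: -0.0833 × log₂(0.0833) = 0.2987
  p(0,1)=1/6: -0.1667 × log₂(0.1667) = 0.4308
  p(1,0)=5/12: -0.4167 × log₂(0.4167) = 0.5263
  p(1,1)=1/3: -0.3333 × log₂(0.3333) = 0.5283
H(X,Y) = 1.7842 bits


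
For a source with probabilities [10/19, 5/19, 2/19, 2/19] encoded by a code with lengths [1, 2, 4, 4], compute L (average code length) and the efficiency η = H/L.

Average length L = Σ p_i × l_i = 1.8947 bits
Entropy H = 1.6780 bits
Efficiency η = H/L × 100% = 88.56%


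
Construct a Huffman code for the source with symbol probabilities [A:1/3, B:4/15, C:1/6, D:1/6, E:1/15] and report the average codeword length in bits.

Huffman tree construction:
Combine smallest probabilities repeatedly
Resulting codes:
  A: 11 (length 2)
  B: 10 (length 2)
  C: 011 (length 3)
  D: 00 (length 2)
  E: 010 (length 3)
Average length = Σ p(s) × length(s) = 2.2333 bits


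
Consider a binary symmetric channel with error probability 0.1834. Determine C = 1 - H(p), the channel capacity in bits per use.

For BSC with error probability p:
C = 1 - H(p) where H(p) is binary entropy
H(0.1834) = -0.1834 × log₂(0.1834) - 0.8166 × log₂(0.8166)
H(p) = 0.6875
C = 1 - 0.6875 = 0.3125 bits/use


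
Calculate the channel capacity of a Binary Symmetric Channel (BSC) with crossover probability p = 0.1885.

For BSC with error probability p:
C = 1 - H(p) where H(p) is binary entropy
H(0.1885) = -0.1885 × log₂(0.1885) - 0.8115 × log₂(0.8115)
H(p) = 0.6983
C = 1 - 0.6983 = 0.3017 bits/use


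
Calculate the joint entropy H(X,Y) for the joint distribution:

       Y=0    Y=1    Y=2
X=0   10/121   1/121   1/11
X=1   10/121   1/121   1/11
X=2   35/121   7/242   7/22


H(X,Y) = -Σ p(x,y) log₂ p(x,y)
  p(0,0)=10/121: -0.0826 × log₂(0.0826) = 0.2973
  p(0,1)=1/121: -0.0083 × log₂(0.0083) = 0.0572
  p(0,2)=1/11: -0.0909 × log₂(0.0909) = 0.3145
  p(1,0)=10/121: -0.0826 × log₂(0.0826) = 0.2973
  p(1,1)=1/121: -0.0083 × log₂(0.0083) = 0.0572
  p(1,2)=1/11: -0.0909 × log₂(0.0909) = 0.3145
  p(2,0)=35/121: -0.2893 × log₂(0.2893) = 0.5176
  p(2,1)=7/242: -0.0289 × log₂(0.0289) = 0.1479
  p(2,2)=7/22: -0.3182 × log₂(0.3182) = 0.5257
H(X,Y) = 2.5290 bits


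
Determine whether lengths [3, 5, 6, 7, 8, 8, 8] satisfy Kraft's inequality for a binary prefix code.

Kraft inequality: Σ 2^(-l_i) ≤ 1 for prefix-free code
Calculating: 2^(-3) + 2^(-5) + 2^(-6) + 2^(-7) + 2^(-8) + 2^(-8) + 2^(-8)
= 0.125 + 0.03125 + 0.015625 + 0.0078125 + 0.00390625 + 0.00390625 + 0.00390625
= 0.1914
Since 0.1914 ≤ 1, prefix-free code exists


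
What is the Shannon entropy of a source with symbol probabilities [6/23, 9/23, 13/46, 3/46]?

H(X) = -Σ p(x) log₂ p(x)
  -6/23 × log₂(6/23) = 0.5057
  -9/23 × log₂(9/23) = 0.5297
  -13/46 × log₂(13/46) = 0.5152
  -3/46 × log₂(3/46) = 0.2569
H(X) = 1.8075 bits


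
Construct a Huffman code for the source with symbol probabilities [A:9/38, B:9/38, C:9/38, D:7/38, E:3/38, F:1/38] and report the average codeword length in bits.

Huffman tree construction:
Combine smallest probabilities repeatedly
Resulting codes:
  A: 00 (length 2)
  B: 01 (length 2)
  C: 10 (length 2)
  D: 111 (length 3)
  E: 1101 (length 4)
  F: 1100 (length 4)
Average length = Σ p(s) × length(s) = 2.3947 bits


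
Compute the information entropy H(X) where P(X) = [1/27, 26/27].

H(X) = -Σ p(x) log₂ p(x)
  -1/27 × log₂(1/27) = 0.1761
  -26/27 × log₂(26/27) = 0.0524
H(X) = 0.2285 bits


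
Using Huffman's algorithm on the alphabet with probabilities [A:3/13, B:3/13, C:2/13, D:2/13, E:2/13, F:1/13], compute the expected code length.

Huffman tree construction:
Combine smallest probabilities repeatedly
Resulting codes:
  A: 00 (length 2)
  B: 01 (length 2)
  C: 101 (length 3)
  D: 110 (length 3)
  E: 111 (length 3)
  F: 100 (length 3)
Average length = Σ p(s) × length(s) = 2.5385 bits


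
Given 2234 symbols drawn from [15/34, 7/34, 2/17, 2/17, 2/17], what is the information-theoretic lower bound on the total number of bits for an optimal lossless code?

Entropy H = 2.0800 bits/symbol
Minimum bits = H × n = 2.0800 × 2234
= 4646.65 bits


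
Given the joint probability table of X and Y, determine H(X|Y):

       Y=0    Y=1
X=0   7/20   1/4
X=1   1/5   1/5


H(X|Y) = Σ_y p(y) H(X|Y=y)
  p(Y=0) = 11/20, H(X|Y=0) = 0.9457
  p(Y=1) = 9/20, H(X|Y=1) = 0.9911
H(X|Y) = 0.5500×0.9457 + 0.4500×0.9911 = 0.9661 bits


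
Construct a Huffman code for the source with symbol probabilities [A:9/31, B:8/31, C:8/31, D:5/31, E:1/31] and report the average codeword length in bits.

Huffman tree construction:
Combine smallest probabilities repeatedly
Resulting codes:
  A: 11 (length 2)
  B: 01 (length 2)
  C: 10 (length 2)
  D: 001 (length 3)
  E: 000 (length 3)
Average length = Σ p(s) × length(s) = 2.1935 bits


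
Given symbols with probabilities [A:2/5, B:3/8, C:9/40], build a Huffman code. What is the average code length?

Huffman tree construction:
Combine smallest probabilities repeatedly
Resulting codes:
  A: 0 (length 1)
  B: 11 (length 2)
  C: 10 (length 2)
Average length = Σ p(s) × length(s) = 1.6000 bits


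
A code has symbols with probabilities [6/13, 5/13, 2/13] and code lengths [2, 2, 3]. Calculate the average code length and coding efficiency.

Average length L = Σ p_i × l_i = 2.1538 bits
Entropy H = 1.4605 bits
Efficiency η = H/L × 100% = 67.81%


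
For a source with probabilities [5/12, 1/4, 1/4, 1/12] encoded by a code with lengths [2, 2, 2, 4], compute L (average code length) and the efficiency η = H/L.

Average length L = Σ p_i × l_i = 2.1667 bits
Entropy H = 1.8250 bits
Efficiency η = H/L × 100% = 84.23%


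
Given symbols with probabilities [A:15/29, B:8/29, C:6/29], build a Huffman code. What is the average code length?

Huffman tree construction:
Combine smallest probabilities repeatedly
Resulting codes:
  A: 1 (length 1)
  B: 01 (length 2)
  C: 00 (length 2)
Average length = Σ p(s) × length(s) = 1.4828 bits


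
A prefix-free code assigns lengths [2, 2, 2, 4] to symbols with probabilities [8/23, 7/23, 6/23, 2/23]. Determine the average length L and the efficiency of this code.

Average length L = Σ p_i × l_i = 2.1739 bits
Entropy H = 1.8644 bits
Efficiency η = H/L × 100% = 85.76%


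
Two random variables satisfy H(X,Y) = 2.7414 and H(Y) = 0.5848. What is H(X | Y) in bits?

Chain rule: H(X,Y) = H(X|Y) + H(Y)
H(X|Y) = H(X,Y) - H(Y) = 2.7414 - 0.5848 = 2.1566 bits


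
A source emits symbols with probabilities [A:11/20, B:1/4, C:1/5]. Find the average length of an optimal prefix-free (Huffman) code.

Huffman tree construction:
Combine smallest probabilities repeatedly
Resulting codes:
  A: 1 (length 1)
  B: 01 (length 2)
  C: 00 (length 2)
Average length = Σ p(s) × length(s) = 1.4500 bits
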